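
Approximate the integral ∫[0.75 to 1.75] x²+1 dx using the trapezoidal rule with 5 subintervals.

f(x) = x²+1
a = 0.75, b = 1.75, n = 5
h = (b - a)/n = 0.200000

Trapezoidal rule: (h/2)[f(x₀) + 2f(x₁) + 2f(x₂) + ... + f(xₙ)]

x_0 = 0.7500, f(x_0) = 1.562500, coefficient = 1
x_1 = 0.9500, f(x_1) = 1.902500, coefficient = 2
x_2 = 1.1500, f(x_2) = 2.322500, coefficient = 2
x_3 = 1.3500, f(x_3) = 2.822500, coefficient = 2
x_4 = 1.5500, f(x_4) = 3.402500, coefficient = 2
x_5 = 1.7500, f(x_5) = 4.062500, coefficient = 1

I ≈ (0.200000/2) × 26.525000 = 2.652500
Exact value: 2.645833
Error: 0.006667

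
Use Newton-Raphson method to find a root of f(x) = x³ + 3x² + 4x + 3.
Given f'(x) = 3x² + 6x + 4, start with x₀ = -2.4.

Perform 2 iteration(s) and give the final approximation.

f(x) = x³ + 3x² + 4x + 3
f'(x) = 3x² + 6x + 4
x₀ = -2.4

Newton-Raphson formula: x_{n+1} = x_n - f(x_n)/f'(x_n)

Iteration 1:
  f(-2.400000) = -3.144000
  f'(-2.400000) = 6.880000
  x_1 = -2.400000 - (-3.144000)/6.880000 = -1.943023
Iteration 2:
  f(-1.943023) = -0.781647
  f'(-1.943023) = 3.667879
  x_2 = -1.943023 - (-0.781647)/3.667879 = -1.729917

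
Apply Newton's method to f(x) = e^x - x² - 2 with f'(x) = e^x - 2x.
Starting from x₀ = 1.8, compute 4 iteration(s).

f(x) = e^x - x² - 2
f'(x) = e^x - 2x
x₀ = 1.8

Newton-Raphson formula: x_{n+1} = x_n - f(x_n)/f'(x_n)

Iteration 1:
  f(1.800000) = 0.809647
  f'(1.800000) = 2.449647
  x_1 = 1.800000 - 0.809647/2.449647 = 1.469484
Iteration 2:
  f(1.469484) = 0.187608
  f'(1.469484) = 1.408024
  x_2 = 1.469484 - 0.187608/1.408024 = 1.336242
Iteration 3:
  f(1.336242) = 0.019175
  f'(1.336242) = 1.132234
  x_3 = 1.336242 - 0.019175/1.132234 = 1.319306
Iteration 4:
  f(1.319306) = 0.000256
  f'(1.319306) = 1.102212
  x_4 = 1.319306 - 0.000256/1.102212 = 1.319074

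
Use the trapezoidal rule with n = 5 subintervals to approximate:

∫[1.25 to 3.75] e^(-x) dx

f(x) = e^(-x)
a = 1.25, b = 3.75, n = 5
h = (b - a)/n = 0.500000

Trapezoidal rule: (h/2)[f(x₀) + 2f(x₁) + 2f(x₂) + ... + f(xₙ)]

x_0 = 1.2500, f(x_0) = 0.286505, coefficient = 1
x_1 = 1.7500, f(x_1) = 0.173774, coefficient = 2
x_2 = 2.2500, f(x_2) = 0.105399, coefficient = 2
x_3 = 2.7500, f(x_3) = 0.063928, coefficient = 2
x_4 = 3.2500, f(x_4) = 0.038774, coefficient = 2
x_5 = 3.7500, f(x_5) = 0.023518, coefficient = 1

I ≈ (0.500000/2) × 1.073773 = 0.268443
Exact value: 0.262987
Error: 0.005456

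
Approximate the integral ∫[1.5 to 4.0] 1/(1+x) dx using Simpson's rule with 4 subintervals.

f(x) = 1/(1+x)
a = 1.5, b = 4.0, n = 4
h = (b - a)/n = 0.625000

Simpson's rule: (h/3)[f(x₀) + 4f(x₁) + 2f(x₂) + ... + f(xₙ)]

x_0 = 1.5000, f(x_0) = 0.400000, coefficient = 1
x_1 = 2.1250, f(x_1) = 0.320000, coefficient = 4
x_2 = 2.7500, f(x_2) = 0.266667, coefficient = 2
x_3 = 3.3750, f(x_3) = 0.228571, coefficient = 4
x_4 = 4.0000, f(x_4) = 0.200000, coefficient = 1

I ≈ (0.625000/3) × 3.327619 = 0.693254
Exact value: 0.693147
Error: 0.000107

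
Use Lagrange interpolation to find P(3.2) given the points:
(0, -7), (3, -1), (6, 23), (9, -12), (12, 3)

Lagrange interpolation formula:
P(x) = Σ yᵢ × Lᵢ(x)
where Lᵢ(x) = Π_{j≠i} (x - xⱼ)/(xᵢ - xⱼ)

L_0(3.2) = (3.2 - 3)/(0 - 3) × (3.2 - 6)/(0 - 6) × (3.2 - 9)/(0 - 9) × (3.2 - 12)/(0 - 12) = -0.014703
L_1(3.2) = (3.2 - 0)/(3 - 0) × (3.2 - 6)/(3 - 6) × (3.2 - 9)/(3 - 9) × (3.2 - 12)/(3 - 12) = 0.940984
L_2(3.2) = (3.2 - 0)/(6 - 0) × (3.2 - 3)/(6 - 3) × (3.2 - 9)/(6 - 9) × (3.2 - 12)/(6 - 12) = 0.100820
L_3(3.2) = (3.2 - 0)/(9 - 0) × (3.2 - 3)/(9 - 3) × (3.2 - 6)/(9 - 6) × (3.2 - 12)/(9 - 12) = -0.032448
L_4(3.2) = (3.2 - 0)/(12 - 0) × (3.2 - 3)/(12 - 3) × (3.2 - 6)/(12 - 6) × (3.2 - 9)/(12 - 9) = 0.005347

P(3.2) = (-7)×L_0(3.2) + (-1)×L_1(3.2) + 23×L_2(3.2) + (-12)×L_3(3.2) + 3×L_4(3.2)
P(3.2) = 1.886202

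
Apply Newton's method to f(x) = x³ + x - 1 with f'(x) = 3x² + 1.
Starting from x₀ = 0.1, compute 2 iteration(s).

f(x) = x³ + x - 1
f'(x) = 3x² + 1
x₀ = 0.1

Newton-Raphson formula: x_{n+1} = x_n - f(x_n)/f'(x_n)

Iteration 1:
  f(0.100000) = -0.899000
  f'(0.100000) = 1.030000
  x_1 = 0.100000 - (-0.899000)/1.030000 = 0.972816
Iteration 2:
  f(0.972816) = 0.893459
  f'(0.972816) = 3.839110
  x_2 = 0.972816 - 0.893459/3.839110 = 0.740090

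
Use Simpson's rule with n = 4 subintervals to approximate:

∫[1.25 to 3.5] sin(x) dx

f(x) = sin(x)
a = 1.25, b = 3.5, n = 4
h = (b - a)/n = 0.562500

Simpson's rule: (h/3)[f(x₀) + 4f(x₁) + 2f(x₂) + ... + f(xₙ)]

x_0 = 1.2500, f(x_0) = 0.948985, coefficient = 1
x_1 = 1.8125, f(x_1) = 0.970932, coefficient = 4
x_2 = 2.3750, f(x_2) = 0.693685, coefficient = 2
x_3 = 2.9375, f(x_3) = 0.202679, coefficient = 4
x_4 = 3.5000, f(x_4) = -0.350783, coefficient = 1

I ≈ (0.562500/3) × 6.680013 = 1.252502
Exact value: 1.251779
Error: 0.000723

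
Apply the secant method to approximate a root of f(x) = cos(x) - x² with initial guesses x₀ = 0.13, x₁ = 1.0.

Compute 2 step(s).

f(x) = cos(x) - x²
x₀ = 0.13, x₁ = 1.0

Secant formula: x_{n+1} = x_n - f(x_n)(x_n - x_{n-1})/(f(x_n) - f(x_{n-1}))

Iteration 1:
  f(0.130000) = 0.974662
  f(1.000000) = -0.459698
  x_2 = 1.000000 - (-0.459698)×(1.000000 - 0.130000)/(-0.459698 - 0.974662)
       = 0.721174
Iteration 2:
  f(1.000000) = -0.459698
  f(0.721174) = 0.230940
  x_3 = 0.721174 - 0.230940×(0.721174 - 1.000000)/(0.230940 - (-0.459698))
       = 0.814409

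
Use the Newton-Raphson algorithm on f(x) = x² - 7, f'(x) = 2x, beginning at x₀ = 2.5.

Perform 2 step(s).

f(x) = x² - 7
f'(x) = 2x
x₀ = 2.5

Newton-Raphson formula: x_{n+1} = x_n - f(x_n)/f'(x_n)

Iteration 1:
  f(2.500000) = -0.750000
  f'(2.500000) = 5.000000
  x_1 = 2.500000 - (-0.750000)/5.000000 = 2.650000
Iteration 2:
  f(2.650000) = 0.022500
  f'(2.650000) = 5.300000
  x_2 = 2.650000 - 0.022500/5.300000 = 2.645755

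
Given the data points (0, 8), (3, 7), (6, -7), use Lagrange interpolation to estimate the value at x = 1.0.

Lagrange interpolation formula:
P(x) = Σ yᵢ × Lᵢ(x)
where Lᵢ(x) = Π_{j≠i} (x - xⱼ)/(xᵢ - xⱼ)

L_0(1.0) = (1.0 - 3)/(0 - 3) × (1.0 - 6)/(0 - 6) = 0.555556
L_1(1.0) = (1.0 - 0)/(3 - 0) × (1.0 - 6)/(3 - 6) = 0.555556
L_2(1.0) = (1.0 - 0)/(6 - 0) × (1.0 - 3)/(6 - 3) = -0.111111

P(1.0) = 8×L_0(1.0) + 7×L_1(1.0) + (-7)×L_2(1.0)
P(1.0) = 9.111111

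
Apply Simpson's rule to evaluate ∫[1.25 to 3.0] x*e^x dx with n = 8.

f(x) = x*e^x
a = 1.25, b = 3.0, n = 8
h = (b - a)/n = 0.218750

Simpson's rule: (h/3)[f(x₀) + 4f(x₁) + 2f(x₂) + ... + f(xₙ)]

x_0 = 1.2500, f(x_0) = 4.362929, coefficient = 1
x_1 = 1.4688, f(x_1) = 6.379959, coefficient = 4
x_2 = 1.6875, f(x_2) = 9.122539, coefficient = 2
x_3 = 1.9062, f(x_3) = 12.824892, coefficient = 4
x_4 = 2.1250, f(x_4) = 17.792407, coefficient = 2
x_5 = 2.3438, f(x_5) = 24.422436, coefficient = 4
x_6 = 2.5625, f(x_6) = 33.231006, coefficient = 2
x_7 = 2.7812, f(x_7) = 44.887101, coefficient = 4
x_8 = 3.0000, f(x_8) = 60.256611, coefficient = 1

I ≈ (0.218750/3) × 538.968994 = 39.299822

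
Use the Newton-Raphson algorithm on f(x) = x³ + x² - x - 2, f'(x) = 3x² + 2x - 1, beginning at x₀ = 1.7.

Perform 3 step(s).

f(x) = x³ + x² - x - 2
f'(x) = 3x² + 2x - 1
x₀ = 1.7

Newton-Raphson formula: x_{n+1} = x_n - f(x_n)/f'(x_n)

Iteration 1:
  f(1.700000) = 4.103000
  f'(1.700000) = 11.070000
  x_1 = 1.700000 - 4.103000/11.070000 = 1.329359
Iteration 2:
  f(1.329359) = 0.787071
  f'(1.329359) = 6.960300
  x_2 = 1.329359 - 0.787071/6.960300 = 1.216279
Iteration 3:
  f(1.216279) = 0.062337
  f'(1.216279) = 5.870558
  x_3 = 1.216279 - 0.062337/5.870558 = 1.205660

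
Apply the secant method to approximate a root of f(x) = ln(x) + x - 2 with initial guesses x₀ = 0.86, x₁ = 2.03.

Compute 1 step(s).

f(x) = ln(x) + x - 2
x₀ = 0.86, x₁ = 2.03

Secant formula: x_{n+1} = x_n - f(x_n)(x_n - x_{n-1})/(f(x_n) - f(x_{n-1}))

Iteration 1:
  f(0.860000) = -1.290823
  f(2.030000) = 0.738036
  x_2 = 2.030000 - 0.738036×(2.030000 - 0.860000)/(0.738036 - (-1.290823))
       = 1.604390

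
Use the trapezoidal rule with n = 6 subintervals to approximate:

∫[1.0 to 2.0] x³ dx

f(x) = x³
a = 1.0, b = 2.0, n = 6
h = (b - a)/n = 0.166667

Trapezoidal rule: (h/2)[f(x₀) + 2f(x₁) + 2f(x₂) + ... + f(xₙ)]

x_0 = 1.0000, f(x_0) = 1.000000, coefficient = 1
x_1 = 1.1667, f(x_1) = 1.587963, coefficient = 2
x_2 = 1.3333, f(x_2) = 2.370370, coefficient = 2
x_3 = 1.5000, f(x_3) = 3.375000, coefficient = 2
x_4 = 1.6667, f(x_4) = 4.629630, coefficient = 2
x_5 = 1.8333, f(x_5) = 6.162037, coefficient = 2
x_6 = 2.0000, f(x_6) = 8.000000, coefficient = 1

I ≈ (0.166667/2) × 45.250000 = 3.770833
Exact value: 3.750000
Error: 0.020833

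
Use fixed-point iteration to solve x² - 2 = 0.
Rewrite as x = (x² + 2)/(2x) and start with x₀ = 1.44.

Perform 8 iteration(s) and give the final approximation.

Equation: x² - 2 = 0
Fixed-point form: x = (x² + 2)/(2x)
x₀ = 1.44

x_1 = g(1.440000) = 1.414444
x_2 = g(1.414444) = 1.414214
x_3 = g(1.414214) = 1.414214
x_4 = g(1.414214) = 1.414214
x_5 = g(1.414214) = 1.414214
x_6 = g(1.414214) = 1.414214
x_7 = g(1.414214) = 1.414214
x_8 = g(1.414214) = 1.414214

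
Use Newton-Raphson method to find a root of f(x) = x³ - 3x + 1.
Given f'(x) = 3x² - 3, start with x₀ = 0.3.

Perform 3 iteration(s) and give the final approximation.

f(x) = x³ - 3x + 1
f'(x) = 3x² - 3
x₀ = 0.3

Newton-Raphson formula: x_{n+1} = x_n - f(x_n)/f'(x_n)

Iteration 1:
  f(0.300000) = 0.127000
  f'(0.300000) = -2.730000
  x_1 = 0.300000 - 0.127000/(-2.730000) = 0.346520
Iteration 2:
  f(0.346520) = 0.002048
  f'(0.346520) = -2.639771
  x_2 = 0.346520 - 0.002048/(-2.639771) = 0.347296
Iteration 3:
  f(0.347296) = 0.000001
  f'(0.347296) = -2.638156
  x_3 = 0.347296 - 0.000001/(-2.638156) = 0.347296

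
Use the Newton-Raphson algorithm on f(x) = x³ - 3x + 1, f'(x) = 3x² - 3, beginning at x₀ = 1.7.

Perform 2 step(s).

f(x) = x³ - 3x + 1
f'(x) = 3x² - 3
x₀ = 1.7

Newton-Raphson formula: x_{n+1} = x_n - f(x_n)/f'(x_n)

Iteration 1:
  f(1.700000) = 0.813000
  f'(1.700000) = 5.670000
  x_1 = 1.700000 - 0.813000/5.670000 = 1.556614
Iteration 2:
  f(1.556614) = 0.101906
  f'(1.556614) = 4.269139
  x_2 = 1.556614 - 0.101906/4.269139 = 1.532743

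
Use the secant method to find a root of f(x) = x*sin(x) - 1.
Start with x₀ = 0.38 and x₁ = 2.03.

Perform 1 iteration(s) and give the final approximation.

f(x) = x*sin(x) - 1
x₀ = 0.38, x₁ = 2.03

Secant formula: x_{n+1} = x_n - f(x_n)(x_n - x_{n-1})/(f(x_n) - f(x_{n-1}))

Iteration 1:
  f(0.380000) = -0.859050
  f(2.030000) = 0.819704
  x_2 = 2.030000 - 0.819704×(2.030000 - 0.380000)/(0.819704 - (-0.859050))
       = 1.224336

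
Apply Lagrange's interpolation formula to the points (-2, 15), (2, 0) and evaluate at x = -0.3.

Lagrange interpolation formula:
P(x) = Σ yᵢ × Lᵢ(x)
where Lᵢ(x) = Π_{j≠i} (x - xⱼ)/(xᵢ - xⱼ)

L_0(-0.3) = (-0.3 - 2)/(-2 - 2) = 0.575000
L_1(-0.3) = (-0.3 - (-2))/(2 - (-2)) = 0.425000

P(-0.3) = 15×L_0(-0.3) + 0×L_1(-0.3)
P(-0.3) = 8.625000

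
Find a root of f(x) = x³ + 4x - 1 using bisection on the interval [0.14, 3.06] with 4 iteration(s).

f(x) = x³ + 4x - 1
Initial interval: [0.14, 3.06]

Iteration 1:
  c_1 = (0.140000 + 3.060000)/2 = 1.600000
  f(c_1) = f(1.600000) = 9.496000
  f(a) × f(c) < 0, new interval: [0.140000, 1.600000]
Iteration 2:
  c_2 = (0.140000 + 1.600000)/2 = 0.870000
  f(c_2) = f(0.870000) = 3.138503
  f(a) × f(c) < 0, new interval: [0.140000, 0.870000]
Iteration 3:
  c_3 = (0.140000 + 0.870000)/2 = 0.505000
  f(c_3) = f(0.505000) = 1.148788
  f(a) × f(c) < 0, new interval: [0.140000, 0.505000]
Iteration 4:
  c_4 = (0.140000 + 0.505000)/2 = 0.322500
  f(c_4) = f(0.322500) = 0.323542
  f(a) × f(c) < 0, new interval: [0.140000, 0.322500]

After 4 iteration(s), the approximation is c_4 = 0.322500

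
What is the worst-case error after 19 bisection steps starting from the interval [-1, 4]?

Bisection error bound: |error| ≤ (b-a)/2^n
|error| ≤ (4 - (-1))/2^19 = 5/2^19
|error| ≤ 0.0000095367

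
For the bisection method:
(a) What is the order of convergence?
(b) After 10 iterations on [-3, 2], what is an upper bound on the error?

(a) Bisection has linear (order 1) convergence; the error is halved each step.

(b) Error bound = (b-a)/2^n = (2 - (-3))/2^{10}
    = 5/2^{10}

(a) 1 (linear); (b) error ≤ 4.88e-03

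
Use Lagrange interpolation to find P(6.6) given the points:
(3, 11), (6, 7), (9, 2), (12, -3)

Lagrange interpolation formula:
P(x) = Σ yᵢ × Lᵢ(x)
where Lᵢ(x) = Π_{j≠i} (x - xⱼ)/(xᵢ - xⱼ)

L_0(6.6) = (6.6 - 6)/(3 - 6) × (6.6 - 9)/(3 - 9) × (6.6 - 12)/(3 - 12) = -0.048000
L_1(6.6) = (6.6 - 3)/(6 - 3) × (6.6 - 9)/(6 - 9) × (6.6 - 12)/(6 - 12) = 0.864000
L_2(6.6) = (6.6 - 3)/(9 - 3) × (6.6 - 6)/(9 - 6) × (6.6 - 12)/(9 - 12) = 0.216000
L_3(6.6) = (6.6 - 3)/(12 - 3) × (6.6 - 6)/(12 - 6) × (6.6 - 9)/(12 - 9) = -0.032000

P(6.6) = 11×L_0(6.6) + 7×L_1(6.6) + 2×L_2(6.6) + (-3)×L_3(6.6)
P(6.6) = 6.048000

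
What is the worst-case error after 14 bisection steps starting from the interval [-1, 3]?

Bisection error bound: |error| ≤ (b-a)/2^n
|error| ≤ (3 - (-1))/2^14 = 4/2^14
|error| ≤ 0.0002441406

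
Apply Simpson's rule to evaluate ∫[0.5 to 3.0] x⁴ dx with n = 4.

f(x) = x⁴
a = 0.5, b = 3.0, n = 4
h = (b - a)/n = 0.625000

Simpson's rule: (h/3)[f(x₀) + 4f(x₁) + 2f(x₂) + ... + f(xₙ)]

x_0 = 0.5000, f(x_0) = 0.062500, coefficient = 1
x_1 = 1.1250, f(x_1) = 1.601807, coefficient = 4
x_2 = 1.7500, f(x_2) = 9.378906, coefficient = 2
x_3 = 2.3750, f(x_3) = 31.816650, coefficient = 4
x_4 = 3.0000, f(x_4) = 81.000000, coefficient = 1

I ≈ (0.625000/3) × 233.494141 = 48.644613
Exact value: 48.593750
Error: 0.050863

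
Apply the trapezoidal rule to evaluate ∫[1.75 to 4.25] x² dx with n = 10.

f(x) = x²
a = 1.75, b = 4.25, n = 10
h = (b - a)/n = 0.250000

Trapezoidal rule: (h/2)[f(x₀) + 2f(x₁) + 2f(x₂) + ... + f(xₙ)]

x_0 = 1.7500, f(x_0) = 3.062500, coefficient = 1
x_1 = 2.0000, f(x_1) = 4.000000, coefficient = 2
x_2 = 2.2500, f(x_2) = 5.062500, coefficient = 2
x_3 = 2.5000, f(x_3) = 6.250000, coefficient = 2
x_4 = 2.7500, f(x_4) = 7.562500, coefficient = 2
x_5 = 3.0000, f(x_5) = 9.000000, coefficient = 2
x_6 = 3.2500, f(x_6) = 10.562500, coefficient = 2
x_7 = 3.5000, f(x_7) = 12.250000, coefficient = 2
x_8 = 3.7500, f(x_8) = 14.062500, coefficient = 2
x_9 = 4.0000, f(x_9) = 16.000000, coefficient = 2
x_10 = 4.2500, f(x_10) = 18.062500, coefficient = 1

I ≈ (0.250000/2) × 190.625000 = 23.828125
Exact value: 23.802083
Error: 0.026042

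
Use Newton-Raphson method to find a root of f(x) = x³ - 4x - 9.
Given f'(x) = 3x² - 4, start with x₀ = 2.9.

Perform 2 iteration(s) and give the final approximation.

f(x) = x³ - 4x - 9
f'(x) = 3x² - 4
x₀ = 2.9

Newton-Raphson formula: x_{n+1} = x_n - f(x_n)/f'(x_n)

Iteration 1:
  f(2.900000) = 3.789000
  f'(2.900000) = 21.230000
  x_1 = 2.900000 - 3.789000/21.230000 = 2.721526
Iteration 2:
  f(2.721526) = 0.271435
  f'(2.721526) = 18.220114
  x_2 = 2.721526 - 0.271435/18.220114 = 2.706629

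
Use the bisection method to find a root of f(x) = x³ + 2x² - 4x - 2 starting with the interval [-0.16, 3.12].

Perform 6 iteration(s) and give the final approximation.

f(x) = x³ + 2x² - 4x - 2
Initial interval: [-0.16, 3.12]

Iteration 1:
  c_1 = (-0.160000 + 3.120000)/2 = 1.480000
  f(c_1) = f(1.480000) = -0.297408
  f(a) × f(c) ≥ 0, new interval: [1.480000, 3.120000]
Iteration 2:
  c_2 = (1.480000 + 3.120000)/2 = 2.300000
  f(c_2) = f(2.300000) = 11.547000
  f(a) × f(c) < 0, new interval: [1.480000, 2.300000]
Iteration 3:
  c_3 = (1.480000 + 2.300000)/2 = 1.890000
  f(c_3) = f(1.890000) = 4.335469
  f(a) × f(c) < 0, new interval: [1.480000, 1.890000]
Iteration 4:
  c_4 = (1.480000 + 1.890000)/2 = 1.685000
  f(c_4) = f(1.685000) = 1.722544
  f(a) × f(c) < 0, new interval: [1.480000, 1.685000]
Iteration 5:
  c_5 = (1.480000 + 1.685000)/2 = 1.582500
  f(c_5) = f(1.582500) = 0.641677
  f(a) × f(c) < 0, new interval: [1.480000, 1.582500]
Iteration 6:
  c_6 = (1.480000 + 1.582500)/2 = 1.531250
  f(c_6) = f(1.531250) = 0.154816
  f(a) × f(c) < 0, new interval: [1.480000, 1.531250]

After 6 iteration(s), the approximation is c_6 = 1.531250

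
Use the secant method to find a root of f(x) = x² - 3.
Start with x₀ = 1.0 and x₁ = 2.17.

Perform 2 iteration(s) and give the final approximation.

f(x) = x² - 3
x₀ = 1.0, x₁ = 2.17

Secant formula: x_{n+1} = x_n - f(x_n)(x_n - x_{n-1})/(f(x_n) - f(x_{n-1}))

Iteration 1:
  f(1.000000) = -2.000000
  f(2.170000) = 1.708900
  x_2 = 2.170000 - 1.708900×(2.170000 - 1.000000)/(1.708900 - (-2.000000))
       = 1.630915
Iteration 2:
  f(2.170000) = 1.708900
  f(1.630915) = -0.340117
  x_3 = 1.630915 - (-0.340117)×(1.630915 - 2.170000)/(-0.340117 - 1.708900)
       = 1.720398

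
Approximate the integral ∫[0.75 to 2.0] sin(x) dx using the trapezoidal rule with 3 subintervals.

f(x) = sin(x)
a = 0.75, b = 2.0, n = 3
h = (b - a)/n = 0.416667

Trapezoidal rule: (h/2)[f(x₀) + 2f(x₁) + 2f(x₂) + ... + f(xₙ)]

x_0 = 0.7500, f(x_0) = 0.681639, coefficient = 1
x_1 = 1.1667, f(x_1) = 0.919445, coefficient = 2
x_2 = 1.5833, f(x_2) = 0.999921, coefficient = 2
x_3 = 2.0000, f(x_3) = 0.909297, coefficient = 1

I ≈ (0.416667/2) × 5.429669 = 1.131181
Exact value: 1.147836
Error: 0.016655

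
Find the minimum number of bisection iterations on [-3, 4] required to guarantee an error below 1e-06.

We need (b-a)/2^n ≤ 1e-06
(4 - (-3))/2^n ≤ 1e-06
7/2^n ≤ 1e-06
2^n ≥ 7000000
n ≥ log₂(7000000) = 22.74
n ≥ 23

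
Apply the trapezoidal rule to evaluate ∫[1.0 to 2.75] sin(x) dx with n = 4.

f(x) = sin(x)
a = 1.0, b = 2.75, n = 4
h = (b - a)/n = 0.437500

Trapezoidal rule: (h/2)[f(x₀) + 2f(x₁) + 2f(x₂) + ... + f(xₙ)]

x_0 = 1.0000, f(x_0) = 0.841471, coefficient = 1
x_1 = 1.4375, f(x_1) = 0.991129, coefficient = 2
x_2 = 1.8750, f(x_2) = 0.954086, coefficient = 2
x_3 = 2.3125, f(x_3) = 0.737319, coefficient = 2
x_4 = 2.7500, f(x_4) = 0.381661, coefficient = 1

I ≈ (0.437500/2) × 6.588199 = 1.441169
Exact value: 1.464605
Error: 0.023436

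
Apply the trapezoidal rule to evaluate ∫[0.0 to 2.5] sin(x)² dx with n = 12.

f(x) = sin(x)²
a = 0.0, b = 2.5, n = 12
h = (b - a)/n = 0.208333

Trapezoidal rule: (h/2)[f(x₀) + 2f(x₁) + 2f(x₂) + ... + f(xₙ)]

x_0 = 0.0000, f(x_0) = 0.000000, coefficient = 1
x_1 = 0.2083, f(x_1) = 0.042778, coefficient = 2
x_2 = 0.4167, f(x_2) = 0.163794, coefficient = 2
x_3 = 0.6250, f(x_3) = 0.342339, coefficient = 2
x_4 = 0.8333, f(x_4) = 0.547862, coefficient = 2
x_5 = 1.0417, f(x_5) = 0.745195, coefficient = 2
x_6 = 1.2500, f(x_6) = 0.900572, coefficient = 2
x_7 = 1.4583, f(x_7) = 0.987405, coefficient = 2
x_8 = 1.6667, f(x_8) = 0.990837, coefficient = 2
x_9 = 1.8750, f(x_9) = 0.910280, coefficient = 2
x_10 = 2.0833, f(x_10) = 0.759518, coefficient = 2
x_11 = 2.2917, f(x_11) = 0.564349, coefficient = 2
x_12 = 2.5000, f(x_12) = 0.358169, coefficient = 1

I ≈ (0.208333/2) × 14.268026 = 1.486253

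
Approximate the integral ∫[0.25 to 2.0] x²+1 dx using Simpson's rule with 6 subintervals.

f(x) = x²+1
a = 0.25, b = 2.0, n = 6
h = (b - a)/n = 0.291667

Simpson's rule: (h/3)[f(x₀) + 4f(x₁) + 2f(x₂) + ... + f(xₙ)]

x_0 = 0.2500, f(x_0) = 1.062500, coefficient = 1
x_1 = 0.5417, f(x_1) = 1.293403, coefficient = 4
x_2 = 0.8333, f(x_2) = 1.694444, coefficient = 2
x_3 = 1.1250, f(x_3) = 2.265625, coefficient = 4
x_4 = 1.4167, f(x_4) = 3.006944, coefficient = 2
x_5 = 1.7083, f(x_5) = 3.918403, coefficient = 4
x_6 = 2.0000, f(x_6) = 5.000000, coefficient = 1

I ≈ (0.291667/3) × 45.375000 = 4.411458
Exact value: 4.411458
Error: 0.000000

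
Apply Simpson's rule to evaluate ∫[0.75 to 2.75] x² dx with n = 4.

f(x) = x²
a = 0.75, b = 2.75, n = 4
h = (b - a)/n = 0.500000

Simpson's rule: (h/3)[f(x₀) + 4f(x₁) + 2f(x₂) + ... + f(xₙ)]

x_0 = 0.7500, f(x_0) = 0.562500, coefficient = 1
x_1 = 1.2500, f(x_1) = 1.562500, coefficient = 4
x_2 = 1.7500, f(x_2) = 3.062500, coefficient = 2
x_3 = 2.2500, f(x_3) = 5.062500, coefficient = 4
x_4 = 2.7500, f(x_4) = 7.562500, coefficient = 1

I ≈ (0.500000/3) × 40.750000 = 6.791667
Exact value: 6.791667
Error: 0.000000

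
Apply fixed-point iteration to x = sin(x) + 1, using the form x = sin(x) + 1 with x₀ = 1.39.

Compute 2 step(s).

Equation: x = sin(x) + 1
Fixed-point form: x = sin(x) + 1
x₀ = 1.39

x_1 = g(1.390000) = 1.983701
x_2 = g(1.983701) = 1.915959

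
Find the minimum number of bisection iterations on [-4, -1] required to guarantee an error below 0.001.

We need (b-a)/2^n ≤ 0.001
(-1 - (-4))/2^n ≤ 0.001
3/2^n ≤ 0.001
2^n ≥ 3000
n ≥ log₂(3000) = 11.55
n ≥ 12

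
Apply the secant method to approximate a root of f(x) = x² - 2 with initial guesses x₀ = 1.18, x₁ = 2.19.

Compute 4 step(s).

f(x) = x² - 2
x₀ = 1.18, x₁ = 2.19

Secant formula: x_{n+1} = x_n - f(x_n)(x_n - x_{n-1})/(f(x_n) - f(x_{n-1}))

Iteration 1:
  f(1.180000) = -0.607600
  f(2.190000) = 2.796100
  x_2 = 2.190000 - 2.796100×(2.190000 - 1.180000)/(2.796100 - (-0.607600))
       = 1.360297
Iteration 2:
  f(2.190000) = 2.796100
  f(1.360297) = -0.149593
  x_3 = 1.360297 - (-0.149593)×(1.360297 - 2.190000)/(-0.149593 - 2.796100)
       = 1.402432
Iteration 3:
  f(1.360297) = -0.149593
  f(1.402432) = -0.033184
  x_4 = 1.402432 - (-0.033184)×(1.402432 - 1.360297)/(-0.033184 - (-0.149593))
       = 1.414443
Iteration 4:
  f(1.402432) = -0.033184
  f(1.414443) = 0.000650
  x_5 = 1.414443 - 0.000650×(1.414443 - 1.402432)/(0.000650 - (-0.033184))
       = 1.414213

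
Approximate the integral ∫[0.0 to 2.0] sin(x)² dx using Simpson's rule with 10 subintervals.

f(x) = sin(x)²
a = 0.0, b = 2.0, n = 10
h = (b - a)/n = 0.200000

Simpson's rule: (h/3)[f(x₀) + 4f(x₁) + 2f(x₂) + ... + f(xₙ)]

x_0 = 0.0000, f(x_0) = 0.000000, coefficient = 1
x_1 = 0.2000, f(x_1) = 0.039470, coefficient = 4
x_2 = 0.4000, f(x_2) = 0.151647, coefficient = 2
x_3 = 0.6000, f(x_3) = 0.318821, coefficient = 4
x_4 = 0.8000, f(x_4) = 0.514600, coefficient = 2
x_5 = 1.0000, f(x_5) = 0.708073, coefficient = 4
x_6 = 1.2000, f(x_6) = 0.868697, coefficient = 2
x_7 = 1.4000, f(x_7) = 0.971111, coefficient = 4
x_8 = 1.6000, f(x_8) = 0.999147, coefficient = 2
x_9 = 1.8000, f(x_9) = 0.948379, coefficient = 4
x_10 = 2.0000, f(x_10) = 0.826822, coefficient = 1

I ≈ (0.200000/3) × 17.838421 = 1.189228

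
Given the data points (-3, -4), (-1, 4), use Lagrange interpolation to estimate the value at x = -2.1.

Lagrange interpolation formula:
P(x) = Σ yᵢ × Lᵢ(x)
where Lᵢ(x) = Π_{j≠i} (x - xⱼ)/(xᵢ - xⱼ)

L_0(-2.1) = (-2.1 - (-1))/(-3 - (-1)) = 0.550000
L_1(-2.1) = (-2.1 - (-3))/(-1 - (-3)) = 0.450000

P(-2.1) = (-4)×L_0(-2.1) + 4×L_1(-2.1)
P(-2.1) = -0.400000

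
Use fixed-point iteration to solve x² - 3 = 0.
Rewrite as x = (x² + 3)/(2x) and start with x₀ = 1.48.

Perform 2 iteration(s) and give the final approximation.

Equation: x² - 3 = 0
Fixed-point form: x = (x² + 3)/(2x)
x₀ = 1.48

x_1 = g(1.480000) = 1.753514
x_2 = g(1.753514) = 1.732182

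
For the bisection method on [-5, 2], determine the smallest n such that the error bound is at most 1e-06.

We need (b-a)/2^n ≤ 1e-06
(2 - (-5))/2^n ≤ 1e-06
7/2^n ≤ 1e-06
2^n ≥ 7000000
n ≥ log₂(7000000) = 22.74
n ≥ 23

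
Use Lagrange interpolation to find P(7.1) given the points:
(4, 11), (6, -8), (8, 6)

Lagrange interpolation formula:
P(x) = Σ yᵢ × Lᵢ(x)
where Lᵢ(x) = Π_{j≠i} (x - xⱼ)/(xᵢ - xⱼ)

L_0(7.1) = (7.1 - 6)/(4 - 6) × (7.1 - 8)/(4 - 8) = -0.123750
L_1(7.1) = (7.1 - 4)/(6 - 4) × (7.1 - 8)/(6 - 8) = 0.697500
L_2(7.1) = (7.1 - 4)/(8 - 4) × (7.1 - 6)/(8 - 6) = 0.426250

P(7.1) = 11×L_0(7.1) + (-8)×L_1(7.1) + 6×L_2(7.1)
P(7.1) = -4.383750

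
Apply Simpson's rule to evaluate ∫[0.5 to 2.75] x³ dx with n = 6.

f(x) = x³
a = 0.5, b = 2.75, n = 6
h = (b - a)/n = 0.375000

Simpson's rule: (h/3)[f(x₀) + 4f(x₁) + 2f(x₂) + ... + f(xₙ)]

x_0 = 0.5000, f(x_0) = 0.125000, coefficient = 1
x_1 = 0.8750, f(x_1) = 0.669922, coefficient = 4
x_2 = 1.2500, f(x_2) = 1.953125, coefficient = 2
x_3 = 1.6250, f(x_3) = 4.291016, coefficient = 4
x_4 = 2.0000, f(x_4) = 8.000000, coefficient = 2
x_5 = 2.3750, f(x_5) = 13.396484, coefficient = 4
x_6 = 2.7500, f(x_6) = 20.796875, coefficient = 1

I ≈ (0.375000/3) × 114.257812 = 14.282227
Exact value: 14.282227
Error: 0.000000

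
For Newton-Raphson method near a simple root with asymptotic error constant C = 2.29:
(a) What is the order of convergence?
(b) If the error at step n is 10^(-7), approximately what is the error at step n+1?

(a) Newton-Raphson has quadratic (order 2) convergence near simple roots.
    This means |e_{n+1}| ≈ C|e_n|².

(b) With |e_n| = 10^(-7) and C = 2.29:
    |e_{n+1}| ≈ 2.29 × (10^(-7))² = 2.29 × 10^(-14)

(a) 2 (quadratic); (b) |e_{n+1}| ≈ 2.290e-14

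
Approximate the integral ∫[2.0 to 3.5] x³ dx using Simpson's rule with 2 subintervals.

f(x) = x³
a = 2.0, b = 3.5, n = 2
h = (b - a)/n = 0.750000

Simpson's rule: (h/3)[f(x₀) + 4f(x₁) + 2f(x₂) + ... + f(xₙ)]

x_0 = 2.0000, f(x_0) = 8.000000, coefficient = 1
x_1 = 2.7500, f(x_1) = 20.796875, coefficient = 4
x_2 = 3.5000, f(x_2) = 42.875000, coefficient = 1

I ≈ (0.750000/3) × 134.062500 = 33.515625
Exact value: 33.515625
Error: 0.000000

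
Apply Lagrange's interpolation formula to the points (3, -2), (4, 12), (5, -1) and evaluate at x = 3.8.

Lagrange interpolation formula:
P(x) = Σ yᵢ × Lᵢ(x)
where Lᵢ(x) = Π_{j≠i} (x - xⱼ)/(xᵢ - xⱼ)

L_0(3.8) = (3.8 - 4)/(3 - 4) × (3.8 - 5)/(3 - 5) = 0.120000
L_1(3.8) = (3.8 - 3)/(4 - 3) × (3.8 - 5)/(4 - 5) = 0.960000
L_2(3.8) = (3.8 - 3)/(5 - 3) × (3.8 - 4)/(5 - 4) = -0.080000

P(3.8) = (-2)×L_0(3.8) + 12×L_1(3.8) + (-1)×L_2(3.8)
P(3.8) = 11.360000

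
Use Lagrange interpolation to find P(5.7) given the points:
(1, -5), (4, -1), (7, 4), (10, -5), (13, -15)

Lagrange interpolation formula:
P(x) = Σ yᵢ × Lᵢ(x)
where Lᵢ(x) = Π_{j≠i} (x - xⱼ)/(xᵢ - xⱼ)

L_0(5.7) = (5.7 - 4)/(1 - 4) × (5.7 - 7)/(1 - 7) × (5.7 - 10)/(1 - 10) × (5.7 - 13)/(1 - 13) = -0.035685
L_1(5.7) = (5.7 - 1)/(4 - 1) × (5.7 - 7)/(4 - 7) × (5.7 - 10)/(4 - 10) × (5.7 - 13)/(4 - 13) = 0.394636
L_2(5.7) = (5.7 - 1)/(7 - 1) × (5.7 - 4)/(7 - 4) × (5.7 - 10)/(7 - 10) × (5.7 - 13)/(7 - 13) = 0.774093
L_3(5.7) = (5.7 - 1)/(10 - 1) × (5.7 - 4)/(10 - 4) × (5.7 - 7)/(10 - 7) × (5.7 - 13)/(10 - 13) = -0.156019
L_4(5.7) = (5.7 - 1)/(13 - 1) × (5.7 - 4)/(13 - 4) × (5.7 - 7)/(13 - 7) × (5.7 - 10)/(13 - 10) = 0.022975

P(5.7) = (-5)×L_0(5.7) + (-1)×L_1(5.7) + 4×L_2(5.7) + (-5)×L_3(5.7) + (-15)×L_4(5.7)
P(5.7) = 3.315625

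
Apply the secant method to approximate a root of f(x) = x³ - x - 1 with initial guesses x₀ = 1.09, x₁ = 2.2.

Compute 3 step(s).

f(x) = x³ - x - 1
x₀ = 1.09, x₁ = 2.2

Secant formula: x_{n+1} = x_n - f(x_n)(x_n - x_{n-1})/(f(x_n) - f(x_{n-1}))

Iteration 1:
  f(1.090000) = -0.794971
  f(2.200000) = 7.448000
  x_2 = 2.200000 - 7.448000×(2.200000 - 1.090000)/(7.448000 - (-0.794971))
       = 1.197051
Iteration 2:
  f(2.200000) = 7.448000
  f(1.197051) = -0.481760
  x_3 = 1.197051 - (-0.481760)×(1.197051 - 2.200000)/(-0.481760 - 7.448000)
       = 1.257983
Iteration 3:
  f(1.197051) = -0.481760
  f(1.257983) = -0.267196
  x_4 = 1.257983 - (-0.267196)×(1.257983 - 1.197051)/(-0.267196 - (-0.481760))
       = 1.333863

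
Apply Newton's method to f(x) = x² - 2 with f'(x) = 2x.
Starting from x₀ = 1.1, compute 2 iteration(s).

f(x) = x² - 2
f'(x) = 2x
x₀ = 1.1

Newton-Raphson formula: x_{n+1} = x_n - f(x_n)/f'(x_n)

Iteration 1:
  f(1.100000) = -0.790000
  f'(1.100000) = 2.200000
  x_1 = 1.100000 - (-0.790000)/2.200000 = 1.459091
Iteration 2:
  f(1.459091) = 0.128946
  f'(1.459091) = 2.918182
  x_2 = 1.459091 - 0.128946/2.918182 = 1.414904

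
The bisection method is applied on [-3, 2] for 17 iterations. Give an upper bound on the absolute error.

Bisection error bound: |error| ≤ (b-a)/2^n
|error| ≤ (2 - (-3))/2^17 = 5/2^17
|error| ≤ 0.0000381470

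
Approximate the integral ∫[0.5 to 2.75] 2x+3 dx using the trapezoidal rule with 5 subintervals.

f(x) = 2x+3
a = 0.5, b = 2.75, n = 5
h = (b - a)/n = 0.450000

Trapezoidal rule: (h/2)[f(x₀) + 2f(x₁) + 2f(x₂) + ... + f(xₙ)]

x_0 = 0.5000, f(x_0) = 4.000000, coefficient = 1
x_1 = 0.9500, f(x_1) = 4.900000, coefficient = 2
x_2 = 1.4000, f(x_2) = 5.800000, coefficient = 2
x_3 = 1.8500, f(x_3) = 6.700000, coefficient = 2
x_4 = 2.3000, f(x_4) = 7.600000, coefficient = 2
x_5 = 2.7500, f(x_5) = 8.500000, coefficient = 1

I ≈ (0.450000/2) × 62.500000 = 14.062500
Exact value: 14.062500
Error: 0.000000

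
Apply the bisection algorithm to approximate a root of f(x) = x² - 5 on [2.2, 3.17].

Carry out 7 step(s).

f(x) = x² - 5
Initial interval: [2.2, 3.17]

Iteration 1:
  c_1 = (2.200000 + 3.170000)/2 = 2.685000
  f(c_1) = f(2.685000) = 2.209225
  f(a) × f(c) < 0, new interval: [2.200000, 2.685000]
Iteration 2:
  c_2 = (2.200000 + 2.685000)/2 = 2.442500
  f(c_2) = f(2.442500) = 0.965806
  f(a) × f(c) < 0, new interval: [2.200000, 2.442500]
Iteration 3:
  c_3 = (2.200000 + 2.442500)/2 = 2.321250
  f(c_3) = f(2.321250) = 0.388202
  f(a) × f(c) < 0, new interval: [2.200000, 2.321250]
Iteration 4:
  c_4 = (2.200000 + 2.321250)/2 = 2.260625
  f(c_4) = f(2.260625) = 0.110425
  f(a) × f(c) < 0, new interval: [2.200000, 2.260625]
Iteration 5:
  c_5 = (2.200000 + 2.260625)/2 = 2.230313
  f(c_5) = f(2.230313) = -0.025706
  f(a) × f(c) ≥ 0, new interval: [2.230313, 2.260625]
Iteration 6:
  c_6 = (2.230313 + 2.260625)/2 = 2.245469
  f(c_6) = f(2.245469) = 0.042130
  f(a) × f(c) < 0, new interval: [2.230313, 2.245469]
Iteration 7:
  c_7 = (2.230313 + 2.245469)/2 = 2.237891
  f(c_7) = f(2.237891) = 0.008154
  f(a) × f(c) < 0, new interval: [2.230313, 2.237891]

After 7 iteration(s), the approximation is c_7 = 2.237891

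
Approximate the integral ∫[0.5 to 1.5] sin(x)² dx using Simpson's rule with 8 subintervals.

f(x) = sin(x)²
a = 0.5, b = 1.5, n = 8
h = (b - a)/n = 0.125000

Simpson's rule: (h/3)[f(x₀) + 4f(x₁) + 2f(x₂) + ... + f(xₙ)]

x_0 = 0.5000, f(x_0) = 0.229849, coefficient = 1
x_1 = 0.6250, f(x_1) = 0.342339, coefficient = 4
x_2 = 0.7500, f(x_2) = 0.464631, coefficient = 2
x_3 = 0.8750, f(x_3) = 0.589123, coefficient = 4
x_4 = 1.0000, f(x_4) = 0.708073, coefficient = 2
x_5 = 1.1250, f(x_5) = 0.814087, coefficient = 4
x_6 = 1.2500, f(x_6) = 0.900572, coefficient = 2
x_7 = 1.3750, f(x_7) = 0.962151, coefficient = 4
x_8 = 1.5000, f(x_8) = 0.994996, coefficient = 1

I ≈ (0.125000/3) × 16.202198 = 0.675092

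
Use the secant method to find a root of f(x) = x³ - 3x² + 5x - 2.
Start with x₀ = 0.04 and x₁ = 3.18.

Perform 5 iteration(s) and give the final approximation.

f(x) = x³ - 3x² + 5x - 2
x₀ = 0.04, x₁ = 3.18

Secant formula: x_{n+1} = x_n - f(x_n)(x_n - x_{n-1})/(f(x_n) - f(x_{n-1}))

Iteration 1:
  f(0.040000) = -1.804736
  f(3.180000) = 15.720232
  x_2 = 3.180000 - 15.720232×(3.180000 - 0.040000)/(15.720232 - (-1.804736))
       = 0.363360
Iteration 2:
  f(3.180000) = 15.720232
  f(0.363360) = -0.531317
  x_3 = 0.363360 - (-0.531317)×(0.363360 - 3.180000)/(-0.531317 - 15.720232)
       = 0.455445
Iteration 3:
  f(0.363360) = -0.531317
  f(0.455445) = -0.250592
  x_4 = 0.455445 - (-0.250592)×(0.455445 - 0.363360)/(-0.250592 - (-0.531317))
       = 0.537646
Iteration 4:
  f(0.455445) = -0.250592
  f(0.537646) = -0.023546
  x_5 = 0.537646 - (-0.023546)×(0.537646 - 0.455445)/(-0.023546 - (-0.250592))
       = 0.546171
Iteration 5:
  f(0.537646) = -0.023546
  f(0.546171) = -0.001130
  x_6 = 0.546171 - (-0.001130)×(0.546171 - 0.537646)/(-0.001130 - (-0.023546))
       = 0.546600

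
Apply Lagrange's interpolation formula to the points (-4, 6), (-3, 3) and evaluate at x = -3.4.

Lagrange interpolation formula:
P(x) = Σ yᵢ × Lᵢ(x)
where Lᵢ(x) = Π_{j≠i} (x - xⱼ)/(xᵢ - xⱼ)

L_0(-3.4) = (-3.4 - (-3))/(-4 - (-3)) = 0.400000
L_1(-3.4) = (-3.4 - (-4))/(-3 - (-4)) = 0.600000

P(-3.4) = 6×L_0(-3.4) + 3×L_1(-3.4)
P(-3.4) = 4.200000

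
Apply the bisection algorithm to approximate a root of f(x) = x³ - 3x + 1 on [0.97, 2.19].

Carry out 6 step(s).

f(x) = x³ - 3x + 1
Initial interval: [0.97, 2.19]

Iteration 1:
  c_1 = (0.970000 + 2.190000)/2 = 1.580000
  f(c_1) = f(1.580000) = 0.204312
  f(a) × f(c) < 0, new interval: [0.970000, 1.580000]
Iteration 2:
  c_2 = (0.970000 + 1.580000)/2 = 1.275000
  f(c_2) = f(1.275000) = -0.752328
  f(a) × f(c) ≥ 0, new interval: [1.275000, 1.580000]
Iteration 3:
  c_3 = (1.275000 + 1.580000)/2 = 1.427500
  f(c_3) = f(1.427500) = -0.373603
  f(a) × f(c) ≥ 0, new interval: [1.427500, 1.580000]
Iteration 4:
  c_4 = (1.427500 + 1.580000)/2 = 1.503750
  f(c_4) = f(1.503750) = -0.110874
  f(a) × f(c) ≥ 0, new interval: [1.503750, 1.580000]
Iteration 5:
  c_5 = (1.503750 + 1.580000)/2 = 1.541875
  f(c_5) = f(1.541875) = 0.039995
  f(a) × f(c) < 0, new interval: [1.503750, 1.541875]
Iteration 6:
  c_6 = (1.503750 + 1.541875)/2 = 1.522813
  f(c_6) = f(1.522813) = -0.037099
  f(a) × f(c) ≥ 0, new interval: [1.522813, 1.541875]

After 6 iteration(s), the approximation is c_6 = 1.522813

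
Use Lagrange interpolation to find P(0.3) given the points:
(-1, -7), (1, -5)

Lagrange interpolation formula:
P(x) = Σ yᵢ × Lᵢ(x)
where Lᵢ(x) = Π_{j≠i} (x - xⱼ)/(xᵢ - xⱼ)

L_0(0.3) = (0.3 - 1)/(-1 - 1) = 0.350000
L_1(0.3) = (0.3 - (-1))/(1 - (-1)) = 0.650000

P(0.3) = (-7)×L_0(0.3) + (-5)×L_1(0.3)
P(0.3) = -5.700000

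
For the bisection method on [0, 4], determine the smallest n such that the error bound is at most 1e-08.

We need (b-a)/2^n ≤ 1e-08
(4 - 0)/2^n ≤ 1e-08
4/2^n ≤ 1e-08
2^n ≥ 400000000
n ≥ log₂(400000000) = 28.58
n ≥ 29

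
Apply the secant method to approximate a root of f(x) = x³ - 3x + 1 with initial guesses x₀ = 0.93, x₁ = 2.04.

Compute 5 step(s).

f(x) = x³ - 3x + 1
x₀ = 0.93, x₁ = 2.04

Secant formula: x_{n+1} = x_n - f(x_n)(x_n - x_{n-1})/(f(x_n) - f(x_{n-1}))

Iteration 1:
  f(0.930000) = -0.985643
  f(2.040000) = 3.369664
  x_2 = 2.040000 - 3.369664×(2.040000 - 0.930000)/(3.369664 - (-0.985643))
       = 1.181202
Iteration 2:
  f(2.040000) = 3.369664
  f(1.181202) = -0.895547
  x_3 = 1.181202 - (-0.895547)×(1.181202 - 2.040000)/(-0.895547 - 3.369664)
       = 1.361520
Iteration 3:
  f(1.181202) = -0.895547
  f(1.361520) = -0.560660
  x_4 = 1.361520 - (-0.560660)×(1.361520 - 1.181202)/(-0.560660 - (-0.895547))
       = 1.663403
Iteration 4:
  f(1.361520) = -0.560660
  f(1.663403) = 0.612279
  x_5 = 1.663403 - 0.612279×(1.663403 - 1.361520)/(0.612279 - (-0.560660))
       = 1.505819
Iteration 5:
  f(1.663403) = 0.612279
  f(1.505819) = -0.103026
  x_6 = 1.505819 - (-0.103026)×(1.505819 - 1.663403)/(-0.103026 - 0.612279)
       = 1.528516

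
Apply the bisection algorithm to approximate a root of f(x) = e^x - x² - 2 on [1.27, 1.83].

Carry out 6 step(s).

f(x) = e^x - x² - 2
Initial interval: [1.27, 1.83]

Iteration 1:
  c_1 = (1.270000 + 1.830000)/2 = 1.550000
  f(c_1) = f(1.550000) = 0.308970
  f(a) × f(c) < 0, new interval: [1.270000, 1.550000]
Iteration 2:
  c_2 = (1.270000 + 1.550000)/2 = 1.410000
  f(c_2) = f(1.410000) = 0.107855
  f(a) × f(c) < 0, new interval: [1.270000, 1.410000]
Iteration 3:
  c_3 = (1.270000 + 1.410000)/2 = 1.340000
  f(c_3) = f(1.340000) = 0.023444
  f(a) × f(c) < 0, new interval: [1.270000, 1.340000]
Iteration 4:
  c_4 = (1.270000 + 1.340000)/2 = 1.305000
  f(c_4) = f(1.305000) = -0.015336
  f(a) × f(c) ≥ 0, new interval: [1.305000, 1.340000]
Iteration 5:
  c_5 = (1.305000 + 1.340000)/2 = 1.322500
  f(c_5) = f(1.322500) = 0.003785
  f(a) × f(c) < 0, new interval: [1.305000, 1.322500]
Iteration 6:
  c_6 = (1.305000 + 1.322500)/2 = 1.313750
  f(c_6) = f(1.313750) = -0.005841
  f(a) × f(c) ≥ 0, new interval: [1.313750, 1.322500]

After 6 iteration(s), the approximation is c_6 = 1.313750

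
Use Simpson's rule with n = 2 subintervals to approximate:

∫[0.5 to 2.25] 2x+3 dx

f(x) = 2x+3
a = 0.5, b = 2.25, n = 2
h = (b - a)/n = 0.875000

Simpson's rule: (h/3)[f(x₀) + 4f(x₁) + 2f(x₂) + ... + f(xₙ)]

x_0 = 0.5000, f(x_0) = 4.000000, coefficient = 1
x_1 = 1.3750, f(x_1) = 5.750000, coefficient = 4
x_2 = 2.2500, f(x_2) = 7.500000, coefficient = 1

I ≈ (0.875000/3) × 34.500000 = 10.062500
Exact value: 10.062500
Error: 0.000000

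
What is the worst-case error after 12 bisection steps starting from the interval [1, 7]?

Bisection error bound: |error| ≤ (b-a)/2^n
|error| ≤ (7 - 1)/2^12 = 6/2^12
|error| ≤ 0.0014648438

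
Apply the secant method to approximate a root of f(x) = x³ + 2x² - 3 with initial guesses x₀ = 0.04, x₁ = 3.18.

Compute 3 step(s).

f(x) = x³ + 2x² - 3
x₀ = 0.04, x₁ = 3.18

Secant formula: x_{n+1} = x_n - f(x_n)(x_n - x_{n-1})/(f(x_n) - f(x_{n-1}))

Iteration 1:
  f(0.040000) = -2.996736
  f(3.180000) = 49.382232
  x_2 = 3.180000 - 49.382232×(3.180000 - 0.040000)/(49.382232 - (-2.996736))
       = 0.219648
Iteration 2:
  f(3.180000) = 49.382232
  f(0.219648) = -2.892913
  x_3 = 0.219648 - (-2.892913)×(0.219648 - 3.180000)/(-2.892913 - 49.382232)
       = 0.383474
Iteration 3:
  f(0.219648) = -2.892913
  f(0.383474) = -2.649505
  x_4 = 0.383474 - (-2.649505)×(0.383474 - 0.219648)/(-2.649505 - (-2.892913))
       = 2.166729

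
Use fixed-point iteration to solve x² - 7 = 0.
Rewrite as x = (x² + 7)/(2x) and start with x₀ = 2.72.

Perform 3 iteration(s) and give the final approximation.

Equation: x² - 7 = 0
Fixed-point form: x = (x² + 7)/(2x)
x₀ = 2.72

x_1 = g(2.720000) = 2.646765
x_2 = g(2.646765) = 2.645752
x_3 = g(2.645752) = 2.645751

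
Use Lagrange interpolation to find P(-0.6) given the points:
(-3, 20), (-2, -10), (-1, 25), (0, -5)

Lagrange interpolation formula:
P(x) = Σ yᵢ × Lᵢ(x)
where Lᵢ(x) = Π_{j≠i} (x - xⱼ)/(xᵢ - xⱼ)

L_0(-0.6) = (-0.6 - (-2))/(-3 - (-2)) × (-0.6 - (-1))/(-3 - (-1)) × (-0.6 - 0)/(-3 - 0) = 0.056000
L_1(-0.6) = (-0.6 - (-3))/(-2 - (-3)) × (-0.6 - (-1))/(-2 - (-1)) × (-0.6 - 0)/(-2 - 0) = -0.288000
L_2(-0.6) = (-0.6 - (-3))/(-1 - (-3)) × (-0.6 - (-2))/(-1 - (-2)) × (-0.6 - 0)/(-1 - 0) = 1.008000
L_3(-0.6) = (-0.6 - (-3))/(0 - (-3)) × (-0.6 - (-2))/(0 - (-2)) × (-0.6 - (-1))/(0 - (-1)) = 0.224000

P(-0.6) = 20×L_0(-0.6) + (-10)×L_1(-0.6) + 25×L_2(-0.6) + (-5)×L_3(-0.6)
P(-0.6) = 28.080000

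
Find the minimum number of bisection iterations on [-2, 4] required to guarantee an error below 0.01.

We need (b-a)/2^n ≤ 0.01
(4 - (-2))/2^n ≤ 0.01
6/2^n ≤ 0.01
2^n ≥ 600
n ≥ log₂(600) = 9.23
n ≥ 10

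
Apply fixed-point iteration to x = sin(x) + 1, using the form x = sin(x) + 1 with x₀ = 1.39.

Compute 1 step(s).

Equation: x = sin(x) + 1
Fixed-point form: x = sin(x) + 1
x₀ = 1.39

x_1 = g(1.390000) = 1.983701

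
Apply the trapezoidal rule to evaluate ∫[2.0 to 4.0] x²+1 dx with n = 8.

f(x) = x²+1
a = 2.0, b = 4.0, n = 8
h = (b - a)/n = 0.250000

Trapezoidal rule: (h/2)[f(x₀) + 2f(x₁) + 2f(x₂) + ... + f(xₙ)]

x_0 = 2.0000, f(x_0) = 5.000000, coefficient = 1
x_1 = 2.2500, f(x_1) = 6.062500, coefficient = 2
x_2 = 2.5000, f(x_2) = 7.250000, coefficient = 2
x_3 = 2.7500, f(x_3) = 8.562500, coefficient = 2
x_4 = 3.0000, f(x_4) = 10.000000, coefficient = 2
x_5 = 3.2500, f(x_5) = 11.562500, coefficient = 2
x_6 = 3.5000, f(x_6) = 13.250000, coefficient = 2
x_7 = 3.7500, f(x_7) = 15.062500, coefficient = 2
x_8 = 4.0000, f(x_8) = 17.000000, coefficient = 1

I ≈ (0.250000/2) × 165.500000 = 20.687500
Exact value: 20.666667
Error: 0.020833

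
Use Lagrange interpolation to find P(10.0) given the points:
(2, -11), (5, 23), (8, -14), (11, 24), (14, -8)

Lagrange interpolation formula:
P(x) = Σ yᵢ × Lᵢ(x)
where Lᵢ(x) = Π_{j≠i} (x - xⱼ)/(xᵢ - xⱼ)

L_0(10.0) = (10.0 - 5)/(2 - 5) × (10.0 - 8)/(2 - 8) × (10.0 - 11)/(2 - 11) × (10.0 - 14)/(2 - 14) = 0.020576
L_1(10.0) = (10.0 - 2)/(5 - 2) × (10.0 - 8)/(5 - 8) × (10.0 - 11)/(5 - 11) × (10.0 - 14)/(5 - 14) = -0.131687
L_2(10.0) = (10.0 - 2)/(8 - 2) × (10.0 - 5)/(8 - 5) × (10.0 - 11)/(8 - 11) × (10.0 - 14)/(8 - 14) = 0.493827
L_3(10.0) = (10.0 - 2)/(11 - 2) × (10.0 - 5)/(11 - 5) × (10.0 - 8)/(11 - 8) × (10.0 - 14)/(11 - 14) = 0.658436
L_4(10.0) = (10.0 - 2)/(14 - 2) × (10.0 - 5)/(14 - 5) × (10.0 - 8)/(14 - 8) × (10.0 - 11)/(14 - 11) = -0.041152

P(10.0) = (-11)×L_0(10.0) + 23×L_1(10.0) + (-14)×L_2(10.0) + 24×L_3(10.0) + (-8)×L_4(10.0)
P(10.0) = 5.962963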